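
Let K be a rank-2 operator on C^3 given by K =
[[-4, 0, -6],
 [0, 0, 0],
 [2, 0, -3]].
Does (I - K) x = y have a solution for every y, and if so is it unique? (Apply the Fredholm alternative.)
(I - K) is invertible (det(I - K) = 32 ≠ 0), so for every y in C^3 the equation (I - K) x = y has a unique solution.

K has rank 2 and factors as K = U V^T = u1 v1^T + u2 v2^T with u1 = (0, 0, 2), v1 = (2, 0, 0), u2 = (2, 0, 1), v2 = (-2, 0, -3) (multiplying out reproduces the displayed K). The nonzero eigenvalues of U V^T coincide with those of the 2 x 2 matrix G = V^T U = [[v1·u1, v1·u2], [v2·u1, v2·u2]] = [[0, 4], [-6, -7]], and by the Sylvester determinant identity det(I_3 - U V^T) = det(I_2 - V^T U) = det([[1, -4], [6, 8]]) = (1)(8) - (-4)(6) = 32. (Direct check: I - K =
[[5, 0, 6],
 [0, 1, 0],
 [-2, 0, 4]]
has determinant 32.) The finite-dimensional Fredholm alternative says: either (I - K) is invertible, or ker(I - K) ≠ {0} and then range(I - K) = ker((I - K)^*)^⊥, with dim ker(I - K) = dim ker((I - K)^*). Since det(I - K) ≠ 0, 1 is not an eigenvalue of K and ker(I - K) = {0}, so we are in the first case: for every y there is a unique x = (I - K)^(-1) y. (Explicitly, by the Woodbury identity, (I - U V^T)^(-1) = I + U (I_2 - G)^(-1) V^T.)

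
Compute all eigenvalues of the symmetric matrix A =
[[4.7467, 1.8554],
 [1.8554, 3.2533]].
sigma(A) ≈ {2, 6}

A is real symmetric, so its spectrum consists of real eigenvalues. Expanding the characteristic polynomial of the displayed matrix gives
  det(λ I - A) = p(λ) = λ^2 + (-8)λ + (12).
Solving p(λ) = 0 yields eigenvalues ≈ 2, 6. (A is shown rounded to 4 decimals, so these recover the underlying integer eigenvalues to within that precision.)
Verification: the trace of A = 8 equals the sum of eigenvalues 8, and det(A) ≈ 11.9999 matches the eigenvalue product 12.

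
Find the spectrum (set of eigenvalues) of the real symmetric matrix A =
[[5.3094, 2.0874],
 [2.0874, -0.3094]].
sigma(A) ≈ {-1, 6}

A is real symmetric, so its spectrum consists of real eigenvalues. Expanding the characteristic polynomial of the displayed matrix gives
  det(λ I - A) = p(λ) = λ^2 + (-5)λ + (-6).
Solving p(λ) = 0 yields eigenvalues ≈ -1, 6. (A is shown rounded to 4 decimals, so these recover the underlying integer eigenvalues to within that precision.)
Verification: the trace of A = 5 equals the sum of eigenvalues 5, and det(A) ≈ -6.0000 matches the eigenvalue product -6.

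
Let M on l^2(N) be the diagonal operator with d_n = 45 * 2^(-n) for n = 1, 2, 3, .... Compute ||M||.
||M|| = 45/2 (attained at n = 1)

For M diagonal, ||M|| = sup_n |d_n|. The sequence d_n = 45 * 2^(-n) is positive and strictly decreasing (ratio 2^(-1) < 1), so the supremum is d_1 = 45/2. Hence ||M|| = 45/2.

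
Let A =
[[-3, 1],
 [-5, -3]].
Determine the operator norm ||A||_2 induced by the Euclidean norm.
||A||_2 = sqrt((44 + sqrt(1152))/2) ≈ 6.2426 (= sqrt(largest eigenvalue of A^T A))

||A||_2 = sigma_max(A) = sqrt(lambda_max(A^T A)). Form the symmetric matrix M = A^T A =
[[34, 12],
 [12, 10]].
Its characteristic polynomial (trace, determinant of M give the coefficients) is
  p(λ) = det(λ I - M) = λ^2 - 44λ + 196.
For λ^2 - 44λ + 196 the discriminant is 1152. It is nonnegative but not a perfect square, so the roots are real and irrational: λ = (44 ± sqrt(1152))/2 ≈ 38.9706, 5.0294.
So the eigenvalues of A^T A are ≈ 5.0294, 38.9706 (all ≥ 0, as they must be for A^T A). The largest is λ_max = (44 + sqrt(1152))/2 ≈ 38.9706, hence ||A||_2 = sqrt(λ_max) = sqrt((44 + sqrt(1152))/2) ≈ 6.2426.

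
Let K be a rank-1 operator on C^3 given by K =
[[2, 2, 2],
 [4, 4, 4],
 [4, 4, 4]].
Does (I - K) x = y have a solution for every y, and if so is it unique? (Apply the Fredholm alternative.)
(I - K) is invertible (det(I - K) = -9 ≠ 0), so for every y in C^3 the equation (I - K) x = y has a unique solution.

K has rank 1, so it is an outer product K = u v^T: every row of K is a multiple of one row vector. Reading off the entries, u = (1, 2, 2) and v = (2, 2, 2) (row i of K equals u_i·v^T). A rank-one matrix u v^T satisfies K u = u (v·u) and kills the (2)-dimensional subspace v^⊥, so its characteristic polynomial is lambda^2 (lambda - v·u) with v·u = tr K = 10. Hence the eigenvalues of I - K are 1 (multiplicity 2) and 1 - (10) = -9, so det(I - K) = -9. (Direct check: I - K =
[[-1, -2, -2],
 [-4, -3, -4],
 [-4, -4, -3]]
has determinant -9.) The finite-dimensional Fredholm alternative says: either (I - K) is invertible, or ker(I - K) ≠ {0} and then range(I - K) = ker((I - K)^*)^⊥, with dim ker(I - K) = dim ker((I - K)^*). Since det(I - K) ≠ 0, 1 is not an eigenvalue of K and ker(I - K) = {0}, so we are in the first case: for every y there is a unique x = (I - K)^(-1) y. Explicitly, by the Sherman–Morrison formula, (I - u v^T)^(-1) = I + u v^T/(1 - v·u), i.e. (I - K)^(-1) = I + K/(-9).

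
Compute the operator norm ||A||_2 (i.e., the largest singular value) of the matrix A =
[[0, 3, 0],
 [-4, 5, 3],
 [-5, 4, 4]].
||A||_2 ≈ 10.4511 (= sqrt(largest eigenvalue of A^T A))

||A||_2 = sigma_max(A) = sqrt(lambda_max(A^T A)). Form the symmetric matrix M = A^T A =
[[41, -40, -32],
 [-40, 50, 31],
 [-32, 31, 25]].
Its characteristic polynomial (trace, sum of principal 2x2 minors, determinant of M give the coefficients) is
  p(λ) = det(λ I - M) = λ^3 - 116λ^2 + 740λ - 9.
No integer candidate from the rational root theorem (±divisors of 9) is a root, so the roots are irrational. The cubic discriminant is Δ = 5705321237 > 0, so there are three distinct real roots. p(0) = -9 and p(1) = 616 have opposite signs, so a root lies in (0, 1); Newton's method refines it to λ ≈ 0.0122. p(6) = 471 and p(7) = -170 have opposite signs, so a root lies in (6, 7); Newton's method refines it to λ ≈ 6.762. p(109) = -2516 and p(110) = 8791 have opposite signs, so a root lies in (109, 110); Newton's method refines it to λ ≈ 109.2258. Check (Vieta): the three roots sum to 116, matching tr M = 116.
So the eigenvalues of A^T A are ≈ 0.0122, 6.762, 109.2258 (all ≥ 0, as they must be for A^T A). The largest is λ_max ≈ 109.2258, hence ||A||_2 = sqrt(λ_max) ≈ 10.4511.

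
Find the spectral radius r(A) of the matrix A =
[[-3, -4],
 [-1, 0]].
r(A) = 4

The eigenvalues of A are the roots of its characteristic polynomial. With M = A (coefficients from the trace and determinant):
  p(λ) = det(λ I - M) = λ^2 + 3λ - 4.
For λ^2 + 3λ - 4 the discriminant is 25. It is a perfect square (5^2), so the roots are rational: λ = (-3 ± 5)/2 = 1, -4.
Thus the eigenvalues (to 4 decimals) are 1 (modulus 1); -4 (modulus 4). The spectral radius is the largest modulus: r(A) = 4. (Cross-check: r(A) ≤ ||A||_2 ≈ 5.0368; equality holds whenever A is normal, though it can also hold for some non-normal A.)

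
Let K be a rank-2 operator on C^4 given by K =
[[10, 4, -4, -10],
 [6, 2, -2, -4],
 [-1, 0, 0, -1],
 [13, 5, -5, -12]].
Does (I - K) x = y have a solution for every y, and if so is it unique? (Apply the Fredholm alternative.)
(I - K) is invertible (det(I - K) = -6 ≠ 0), so for every y in C^4 the equation (I - K) x = y has a unique solution.

K has rank 2 and factors as K = U V^T = u1 v1^T + u2 v2^T with u1 = (-2, -2, 1, -3), v1 = (-3, -1, 1, 2), u2 = (2, 0, 1, 2), v2 = (2, 1, -1, -3) (multiplying out reproduces the displayed K). The nonzero eigenvalues of U V^T coincide with those of the 2 x 2 matrix G = V^T U = [[v1·u1, v1·u2], [v2·u1, v2·u2]] = [[3, -1], [2, -3]], and by the Sylvester determinant identity det(I_4 - U V^T) = det(I_2 - V^T U) = det([[-2, 1], [-2, 4]]) = (-2)(4) - (1)(-2) = -6. (Direct check: I - K =
[[-9, -4, 4, 10],
 [-6, -1, 2, 4],
 [1, 0, 1, 1],
 [-13, -5, 5, 13]]
has determinant -6.) The finite-dimensional Fredholm alternative says: either (I - K) is invertible, or ker(I - K) ≠ {0} and then range(I - K) = ker((I - K)^*)^⊥, with dim ker(I - K) = dim ker((I - K)^*). Since det(I - K) ≠ 0, 1 is not an eigenvalue of K and ker(I - K) = {0}, so we are in the first case: for every y there is a unique x = (I - K)^(-1) y. (Explicitly, by the Woodbury identity, (I - U V^T)^(-1) = I + U (I_2 - G)^(-1) V^T.)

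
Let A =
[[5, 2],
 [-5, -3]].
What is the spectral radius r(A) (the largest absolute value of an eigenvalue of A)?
r(A) = (2 + sqrt(24))/2 ≈ 3.4495

The eigenvalues of A are the roots of its characteristic polynomial. With M = A (coefficients from the trace and determinant):
  p(λ) = det(λ I - M) = λ^2 - 2λ - 5.
For λ^2 - 2λ - 5 the discriminant is 24. It is nonnegative but not a perfect square, so the roots are real and irrational: λ = (2 ± sqrt(24))/2 ≈ 3.4495, -1.4495.
Thus the eigenvalues (to 4 decimals) are 3.4495 (modulus 3.4495); -1.4495 (modulus 1.4495). The spectral radius is the largest modulus: r(A) = (2 + sqrt(24))/2 ≈ 3.4495. (Cross-check: r(A) ≤ ||A||_2 ≈ 7.9121; equality holds whenever A is normal, though it can also hold for some non-normal A.)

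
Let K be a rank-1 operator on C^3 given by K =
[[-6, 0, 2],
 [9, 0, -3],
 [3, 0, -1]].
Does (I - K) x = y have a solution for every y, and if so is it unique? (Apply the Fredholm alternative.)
(I - K) is invertible (det(I - K) = 8 ≠ 0), so for every y in C^3 the equation (I - K) x = y has a unique solution.

K has rank 1, so it is an outer product K = u v^T: every row of K is a multiple of one row vector. Reading off the entries, u = (-2, 3, 1) and v = (3, 0, -1) (row i of K equals u_i·v^T). A rank-one matrix u v^T satisfies K u = u (v·u) and kills the (2)-dimensional subspace v^⊥, so its characteristic polynomial is lambda^2 (lambda - v·u) with v·u = tr K = -7. Hence the eigenvalues of I - K are 1 (multiplicity 2) and 1 - (-7) = 8, so det(I - K) = 8. (Direct check: I - K =
[[7, 0, -2],
 [-9, 1, 3],
 [-3, 0, 2]]
has determinant 8.) The finite-dimensional Fredholm alternative says: either (I - K) is invertible, or ker(I - K) ≠ {0} and then range(I - K) = ker((I - K)^*)^⊥, with dim ker(I - K) = dim ker((I - K)^*). Since det(I - K) ≠ 0, 1 is not an eigenvalue of K and ker(I - K) = {0}, so we are in the first case: for every y there is a unique x = (I - K)^(-1) y. Explicitly, by the Sherman–Morrison formula, (I - u v^T)^(-1) = I + u v^T/(1 - v·u), i.e. (I - K)^(-1) = I + K/(8).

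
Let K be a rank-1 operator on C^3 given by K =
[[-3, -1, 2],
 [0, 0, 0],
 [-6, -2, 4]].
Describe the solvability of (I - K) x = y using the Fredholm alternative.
(I - K) is singular (det(I - K) = 0, i.e. 1 ∈ sigma(K)). (I - K) x = y is solvable iff y ⊥ ker((I - K)^*) = span{(-3, -1, 2)}, i.e. iff -3y_1 - y_2 + 2y_3 = 0. When solvable, the solutions are x = y + c·(1, 0, 2), c arbitrary (ker(I - K) = span{(1, 0, 2)}, dimension 1).

K has rank 1, so it is an outer product K = u v^T: every row of K is a multiple of one row vector. Reading off the entries, u = (1, 0, 2) and v = (-3, -1, 2) (row i of K equals u_i·v^T). A rank-one matrix u v^T satisfies K u = u (v·u) and kills the (2)-dimensional subspace v^⊥, so its characteristic polynomial is lambda^2 (lambda - v·u) with v·u = tr K = 1. Hence the eigenvalues of I - K are 1 (multiplicity 2) and 1 - (1) = 0, so det(I - K) = 0. (Direct check: I - K =
[[4, 1, -2],
 [0, 1, 0],
 [6, 2, -3]]
has determinant 0.) So 1 is an eigenvalue of K and (I - K) is not invertible. The finite-dimensional Fredholm alternative says: either (I - K) is invertible, or ker(I - K) ≠ {0} and then range(I - K) = ker((I - K)^*)^⊥, with dim ker(I - K) = dim ker((I - K)^*). We are in the second case, so we need both kernels. Kernel of I - K: (I - K) u = u - u (v·u) = u - u = 0, so ker(I - K) = span{u} = span{(1, 0, 2)} (it is exactly 1-dimensional because rank(I - K) = 2). Kernel of the adjoint: K is real, so (I - K)^* = I - K^T = I - v u^T, and (I - v u^T) v = v - v (u·v) = 0; hence ker((I - K)^*) = span{v} = span{(-3, -1, 2)}. Therefore (I - K) x = y is solvable iff <y, v> = 0, i.e. iff -3y_1 - y_2 + 2y_3 = 0. When this holds, K y = u (v·y) = 0, so (I - K) y = y and x = y is a particular solution; the full solution set is the line x = y + c·u = y + c·(1, 0, 2), c ∈ C.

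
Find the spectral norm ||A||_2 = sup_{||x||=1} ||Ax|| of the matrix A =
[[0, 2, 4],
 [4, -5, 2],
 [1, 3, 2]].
||A||_2 ≈ 6.8973 (= sqrt(largest eigenvalue of A^T A))

||A||_2 = sigma_max(A) = sqrt(lambda_max(A^T A)). Form the symmetric matrix M = A^T A =
[[17, -17, 10],
 [-17, 38, 4],
 [10, 4, 24]].
Its characteristic polynomial (trace, sum of principal 2x2 minors, determinant of M give the coefficients) is
  p(λ) = det(λ I - M) = λ^3 - 79λ^2 + 1561λ - 3136.
No integer candidate from the rational root theorem (±divisors of 3136) is a root, so the roots are irrational. The cubic discriminant is Δ = 503588141 > 0, so there are three distinct real roots. p(2) = -322 and p(3) = 863 have opposite signs, so a root lies in (2, 3); Newton's method refines it to λ ≈ 2.2601. p(29) = 83 and p(30) = -406 have opposite signs, so a root lies in (29, 30); Newton's method refines it to λ ≈ 29.1671. p(47) = -457 and p(48) = 368 have opposite signs, so a root lies in (47, 48); Newton's method refines it to λ ≈ 47.5728. Check (Vieta): the three roots sum to 79, matching tr M = 79.
So the eigenvalues of A^T A are ≈ 2.2601, 29.1671, 47.5728 (all ≥ 0, as they must be for A^T A). The largest is λ_max ≈ 47.5728, hence ||A||_2 = sqrt(λ_max) ≈ 6.8973.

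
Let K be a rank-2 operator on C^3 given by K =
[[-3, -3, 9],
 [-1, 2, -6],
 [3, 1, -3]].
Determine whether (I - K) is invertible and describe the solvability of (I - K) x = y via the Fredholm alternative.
(I - K) is invertible (det(I - K) = -22 ≠ 0), so for every y in C^3 the equation (I - K) x = y has a unique solution.

K has rank 2 and factors as K = U V^T = u1 v1^T + u2 v2^T with u1 = (-3, 2, 1), v1 = (0, 1, -3), u2 = (3, 1, -3), v2 = (-1, 0, 0) (multiplying out reproduces the displayed K). The nonzero eigenvalues of U V^T coincide with those of the 2 x 2 matrix G = V^T U = [[v1·u1, v1·u2], [v2·u1, v2·u2]] = [[-1, 10], [3, -3]], and by the Sylvester determinant identity det(I_3 - U V^T) = det(I_2 - V^T U) = det([[2, -10], [-3, 4]]) = (2)(4) - (-10)(-3) = -22. (Direct check: I - K =
[[4, 3, -9],
 [1, -1, 6],
 [-3, -1, 4]]
has determinant -22.) The finite-dimensional Fredholm alternative says: either (I - K) is invertible, or ker(I - K) ≠ {0} and then range(I - K) = ker((I - K)^*)^⊥, with dim ker(I - K) = dim ker((I - K)^*). Since det(I - K) ≠ 0, 1 is not an eigenvalue of K and ker(I - K) = {0}, so we are in the first case: for every y there is a unique x = (I - K)^(-1) y. (Explicitly, by the Woodbury identity, (I - U V^T)^(-1) = I + U (I_2 - G)^(-1) V^T.)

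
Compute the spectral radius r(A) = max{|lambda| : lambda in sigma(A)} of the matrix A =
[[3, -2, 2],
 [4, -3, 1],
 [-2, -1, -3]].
r(A) ≈ 2.8338

The eigenvalues of A are the roots of its characteristic polynomial. With M = A (coefficients from the trace, the sum of principal 2x2 minors, and det A):
  p(λ) = det(λ I - M) = λ^3 + 3λ^2 + 4λ + 10.
No integer candidate from the rational root theorem (±divisors of 10) is a root, so the roots are irrational. The cubic discriminant is Δ = -1732 < 0, so there is one real root and a complex-conjugate pair. p(-3) = -2 and p(-2) = 6 have opposite signs, so a root lies in (-3, -2); Newton's method refines it to λ ≈ -2.8338. Dividing out (λ - (-2.8338)) leaves approximately λ^2 + 0.1662λ + 3.5289. For λ^2 + 0.1662λ + 3.5289 the discriminant is -14.0879. It is negative, so the remaining roots are the complex-conjugate pair λ ≈ -0.0831 ± 1.8767i. Their product equals the constant term, so |λ|^2 ≈ 3.5289 and |λ| ≈ 1.8785.
Thus the eigenvalues (to 4 decimals) are -2.8338 (modulus 2.8338); -0.0831 ± 1.8767i (modulus 1.8785). The spectral radius is the largest modulus: r(A) ≈ 2.8338. (Cross-check: r(A) ≤ ||A||_2 ≈ 6.84; equality holds whenever A is normal, though it can also hold for some non-normal A.)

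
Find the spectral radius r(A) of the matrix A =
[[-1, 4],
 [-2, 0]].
r(A) = sqrt(8) ≈ 2.8284

The eigenvalues of A are the roots of its characteristic polynomial. With M = A (coefficients from the trace and determinant):
  p(λ) = det(λ I - M) = λ^2 + λ + 8.
For λ^2 + λ + 8 the discriminant is -31. It is negative, so the roots are the complex-conjugate pair λ = -1/2 ± (sqrt(31)/2) i ≈ -0.5 ± 2.7839i. For a conjugate pair the product of the roots equals the constant term, so |λ|^2 = 8 and |λ| = sqrt(8) ≈ 2.8284.
Thus the eigenvalues (to 4 decimals) are -0.5 ± 2.7839i (modulus 2.8284). The spectral radius is the largest modulus: r(A) = sqrt(8) ≈ 2.8284. (Cross-check: r(A) ≤ ||A||_2 ≈ 4.1594; equality holds whenever A is normal, though it can also hold for some non-normal A.)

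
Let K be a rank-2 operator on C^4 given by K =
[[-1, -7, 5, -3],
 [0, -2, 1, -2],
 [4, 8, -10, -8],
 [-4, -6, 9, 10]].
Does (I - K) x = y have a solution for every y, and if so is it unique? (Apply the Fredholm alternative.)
(I - K) is invertible (det(I - K) = -74 ≠ 0), so for every y in C^4 the equation (I - K) x = y has a unique solution.

K has rank 2 and factors as K = U V^T = u1 v1^T + u2 v2^T with u1 = (2, 1, 2, -3), v1 = (1, 1, -2, -3), u2 = (3, 1, -2, 1), v2 = (-1, -3, 3, 1) (multiplying out reproduces the displayed K). The nonzero eigenvalues of U V^T coincide with those of the 2 x 2 matrix G = V^T U = [[v1·u1, v1·u2], [v2·u1, v2·u2]] = [[8, 5], [-2, -11]], and by the Sylvester determinant identity det(I_4 - U V^T) = det(I_2 - V^T U) = det([[-7, -5], [2, 12]]) = (-7)(12) - (-5)(2) = -74. (Direct check: I - K =
[[2, 7, -5, 3],
 [0, 3, -1, 2],
 [-4, -8, 11, 8],
 [4, 6, -9, -9]]
has determinant -74.) The finite-dimensional Fredholm alternative says: either (I - K) is invertible, or ker(I - K) ≠ {0} and then range(I - K) = ker((I - K)^*)^⊥, with dim ker(I - K) = dim ker((I - K)^*). Since det(I - K) ≠ 0, 1 is not an eigenvalue of K and ker(I - K) = {0}, so we are in the first case: for every y there is a unique x = (I - K)^(-1) y. (Explicitly, by the Woodbury identity, (I - U V^T)^(-1) = I + U (I_2 - G)^(-1) V^T.)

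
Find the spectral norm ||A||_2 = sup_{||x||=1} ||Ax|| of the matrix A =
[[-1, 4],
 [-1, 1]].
||A||_2 = sqrt((19 + sqrt(325))/2) ≈ 4.3028 (= sqrt(largest eigenvalue of A^T A))

||A||_2 = sigma_max(A) = sqrt(lambda_max(A^T A)). Form the symmetric matrix M = A^T A =
[[2, -5],
 [-5, 17]].
Its characteristic polynomial (trace, determinant of M give the coefficients) is
  p(λ) = det(λ I - M) = λ^2 - 19λ + 9.
For λ^2 - 19λ + 9 the discriminant is 325. It is nonnegative but not a perfect square, so the roots are real and irrational: λ = (19 ± sqrt(325))/2 ≈ 18.5139, 0.4861.
So the eigenvalues of A^T A are ≈ 0.4861, 18.5139 (all ≥ 0, as they must be for A^T A). The largest is λ_max = (19 + sqrt(325))/2 ≈ 18.5139, hence ||A||_2 = sqrt(λ_max) = sqrt((19 + sqrt(325))/2) ≈ 4.3028.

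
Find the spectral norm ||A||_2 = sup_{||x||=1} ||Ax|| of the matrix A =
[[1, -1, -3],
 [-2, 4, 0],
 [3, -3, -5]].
||A||_2 ≈ 7.8651 (= sqrt(largest eigenvalue of A^T A))

||A||_2 = sigma_max(A) = sqrt(lambda_max(A^T A)). Form the symmetric matrix M = A^T A =
[[14, -18, -18],
 [-18, 26, 18],
 [-18, 18, 34]].
Its characteristic polynomial (trace, sum of principal 2x2 minors, determinant of M give the coefficients) is
  p(λ) = det(λ I - M) = λ^3 - 74λ^2 + 752λ - 64.
No integer candidate from the rational root theorem (±divisors of 64) is a root, so the roots are irrational. The cubic discriminant is Δ = 1355922432 > 0, so there are three distinct real roots. p(0) = -64 and p(1) = 615 have opposite signs, so a root lies in (0, 1); Newton's method refines it to λ ≈ 0.0858. p(12) = 32 and p(13) = -597 have opposite signs, so a root lies in (12, 13); Newton's method refines it to λ ≈ 12.0539. p(61) = -2565 and p(62) = 432 have opposite signs, so a root lies in (61, 62); Newton's method refines it to λ ≈ 61.8603. Check (Vieta): the three roots sum to 74, matching tr M = 74.
So the eigenvalues of A^T A are ≈ 0.0858, 12.0539, 61.8603 (all ≥ 0, as they must be for A^T A). The largest is λ_max ≈ 61.8603, hence ||A||_2 = sqrt(λ_max) ≈ 7.8651.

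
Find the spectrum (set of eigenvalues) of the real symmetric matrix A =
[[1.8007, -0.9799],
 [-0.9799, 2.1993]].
sigma(A) ≈ {1, 3}

A is real symmetric, so its spectrum consists of real eigenvalues. Expanding the characteristic polynomial of the displayed matrix gives
  det(λ I - A) = p(λ) = λ^2 + (-4)λ + (3).
Solving p(λ) = 0 yields eigenvalues ≈ 1, 3. (A is shown rounded to 4 decimals, so these recover the underlying integer eigenvalues to within that precision.)
Verification: the trace of A = 4 equals the sum of eigenvalues 4, and det(A) ≈ 3.0001 matches the eigenvalue product 3.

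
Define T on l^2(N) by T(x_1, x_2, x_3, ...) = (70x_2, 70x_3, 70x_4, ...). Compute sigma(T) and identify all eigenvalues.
sigma(T) = closed disk {z in C : |z| ≤ 70}; sigma_p(T) = open disk {z in C : |z| < 70}

Note T = 70·V where V is the unit left shift (V x)_k = x_{k+1}; so sigma(T) = 70·sigma(V) and ||T|| = 70||V||. ||T x||^2 = 4900sum_{k≥2} |x_k|^2 ≤ 4900||x||^2, with equality on {x : x_1 = 0}, so ||T|| = 70. For any lambda with |lambda| < 70, set r = lambda/70 (|r| < 1); the vector x = (1, r, r^2, ...) is in l^2 and satisfies T x = 70(r, r^2, ...) = lambda x, so lambda is an eigenvalue. On the boundary |lambda| = 70 the geometric series diverges, so no l^2 eigenvector exists, but these lambda lie in the approximate point spectrum. Hence sigma(T) is the closed disk of radius 70 and sigma_p(T) is the open disk.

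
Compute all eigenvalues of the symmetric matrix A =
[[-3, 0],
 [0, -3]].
sigma(A) ≈ {-3} (-3 with multiplicity 2)

A is real symmetric, so its spectrum consists of real eigenvalues. Expanding the characteristic polynomial of the displayed matrix gives
  det(λ I - A) = p(λ) = λ^2 + (6)λ + (9).
Solving p(λ) = 0 yields eigenvalues ≈ -3, -3. (A is shown rounded to 4 decimals, so these recover the underlying integer eigenvalues to within that precision.)
Verification: the trace of A = -6 equals the sum of eigenvalues -6, and det(A) ≈ 9.0000 matches the eigenvalue product 9.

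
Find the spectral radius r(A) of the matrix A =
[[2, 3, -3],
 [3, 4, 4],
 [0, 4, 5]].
r(A) ≈ 8.4311

The eigenvalues of A are the roots of its characteristic polynomial. With M = A (coefficients from the trace, the sum of principal 2x2 minors, and det A):
  p(λ) = det(λ I - M) = λ^3 - 11λ^2 + 13λ + 73.
No integer candidate from the rational root theorem (±divisors of 73) is a root, so the roots are irrational. The cubic discriminant is Δ = 68528 > 0, so there are three distinct real roots. p(-2) = -5 and p(-1) = 48 have opposite signs, so a root lies in (-2, -1); Newton's method refines it to λ ≈ -1.9262. p(4) = 13 and p(5) = -12 have opposite signs, so a root lies in (4, 5); Newton's method refines it to λ ≈ 4.4951. p(8) = -15 and p(9) = 28 have opposite signs, so a root lies in (8, 9); Newton's method refines it to λ ≈ 8.4311. Check (Vieta): the three roots sum to 11, matching tr M = 11.
Thus the eigenvalues (to 4 decimals) are -1.9262 (modulus 1.9262); 4.4951 (modulus 4.4951); 8.4311 (modulus 8.4311). The spectral radius is the largest modulus: r(A) ≈ 8.4311. (Cross-check: r(A) ≤ ||A||_2 ≈ 8.7797; equality holds whenever A is normal, though it can also hold for some non-normal A.)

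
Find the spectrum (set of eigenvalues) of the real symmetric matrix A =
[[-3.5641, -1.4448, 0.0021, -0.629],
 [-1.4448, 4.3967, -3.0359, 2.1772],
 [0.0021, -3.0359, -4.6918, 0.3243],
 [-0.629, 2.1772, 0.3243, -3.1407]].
sigma(A) ≈ {-6, -4, -3, 6}

A is real symmetric, so its spectrum consists of real eigenvalues. Expanding the characteristic polynomial of the displayed matrix gives
  det(λ I - A) = p(λ) = λ^4 + (7)λ^3 + (-24.0012)λ^2 + (-252.0037)λ + (-432.0014).
Solving p(λ) = 0 yields eigenvalues ≈ -6, -4, -3, 6. (A is shown rounded to 4 decimals, so these recover the underlying integer eigenvalues to within that precision.)
Verification: the trace of A = -7 equals the sum of eigenvalues -7, and det(A) ≈ -432.0014 matches the eigenvalue product -432.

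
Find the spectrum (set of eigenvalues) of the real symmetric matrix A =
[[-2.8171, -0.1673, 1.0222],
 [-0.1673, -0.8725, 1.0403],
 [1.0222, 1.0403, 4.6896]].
sigma(A) ≈ {-3, -1, 5}

A is real symmetric, so its spectrum consists of real eigenvalues. Expanding the characteristic polynomial of the displayed matrix gives
  det(λ I - A) = p(λ) = λ^3 + (-1)λ^2 + (-17)λ + (-15).
Solving p(λ) = 0 yields eigenvalues ≈ -3, -1, 5. (A is shown rounded to 4 decimals, so these recover the underlying integer eigenvalues to within that precision.)
Verification: the trace of A = 1 equals the sum of eigenvalues 1, and det(A) ≈ 15.0000 matches the eigenvalue product 15.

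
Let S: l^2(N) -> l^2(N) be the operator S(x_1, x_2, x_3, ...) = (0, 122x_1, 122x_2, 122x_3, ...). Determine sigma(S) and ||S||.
sigma(S) = closed disk {z in C : |z| ≤ 122}; ||S|| = 122

Note S = 122·U where U is the unit right shift (U x)_k = x_{k-1} (with x_0 := 0); so ||S|| = 122||U|| and sigma(S) = 122·sigma(U). ||S x||^2 = sum_{k≥1} |122x_k|^2 = 14884||x||^2, so ||S|| = 122 and sigma(S) ⊂ {|z| ≤ 122}. For any |lambda| < 122, the equation (S - lambda I) x = 0 forces x_1 = 0, then 122x_k = lambda x_{k+1} ⇒ x = 0, so S has no eigenvalues. But (S - lambda I) is not surjective for |lambda| < 122: solving (S - lambda I) x = e_1 would require x_n proportional to (lambda/122)^(-n), which is not in l^2. So every |lambda| < 122 lies in the residual spectrum. The boundary |lambda| = 122 is in the approximate point spectrum (the spectrum is closed). Hence sigma(S) is the closed disk of radius 122.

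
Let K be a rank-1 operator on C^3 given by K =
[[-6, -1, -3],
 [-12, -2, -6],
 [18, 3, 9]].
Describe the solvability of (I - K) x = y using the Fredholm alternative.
(I - K) is singular (det(I - K) = 0, i.e. 1 ∈ sigma(K)). (I - K) x = y is solvable iff y ⊥ ker((I - K)^*) = span{(-6, -1, -3)}, i.e. iff -6y_1 - y_2 - 3y_3 = 0. When solvable, the solutions are x = y + c·(1, 2, -3), c arbitrary (ker(I - K) = span{(1, 2, -3)}, dimension 1).

K has rank 1, so it is an outer product K = u v^T: every row of K is a multiple of one row vector. Reading off the entries, u = (1, 2, -3) and v = (-6, -1, -3) (row i of K equals u_i·v^T). A rank-one matrix u v^T satisfies K u = u (v·u) and kills the (2)-dimensional subspace v^⊥, so its characteristic polynomial is lambda^2 (lambda - v·u) with v·u = tr K = 1. Hence the eigenvalues of I - K are 1 (multiplicity 2) and 1 - (1) = 0, so det(I - K) = 0. (Direct check: I - K =
[[7, 1, 3],
 [12, 3, 6],
 [-18, -3, -8]]
has determinant 0.) So 1 is an eigenvalue of K and (I - K) is not invertible. The finite-dimensional Fredholm alternative says: either (I - K) is invertible, or ker(I - K) ≠ {0} and then range(I - K) = ker((I - K)^*)^⊥, with dim ker(I - K) = dim ker((I - K)^*). We are in the second case, so we need both kernels. Kernel of I - K: (I - K) u = u - u (v·u) = u - u = 0, so ker(I - K) = span{u} = span{(1, 2, -3)} (it is exactly 1-dimensional because rank(I - K) = 2). Kernel of the adjoint: K is real, so (I - K)^* = I - K^T = I - v u^T, and (I - v u^T) v = v - v (u·v) = 0; hence ker((I - K)^*) = span{v} = span{(-6, -1, -3)}. Therefore (I - K) x = y is solvable iff <y, v> = 0, i.e. iff -6y_1 - y_2 - 3y_3 = 0. When this holds, K y = u (v·y) = 0, so (I - K) y = y and x = y is a particular solution; the full solution set is the line x = y + c·u = y + c·(1, 2, -3), c ∈ C.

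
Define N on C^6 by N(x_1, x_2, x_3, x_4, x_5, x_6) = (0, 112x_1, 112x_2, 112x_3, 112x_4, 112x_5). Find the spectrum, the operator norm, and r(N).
sigma(N) = {0}; ||N|| = 112; r(N) = 0. (N is nilpotent with N^6 = 0.)

On C^6, N is a strictly lower-triangular matrix with 112 on the subdiagonal and zeros elsewhere, so its characteristic polynomial is lambda^6 and every eigenvalue is 0: sigma(N) = {0}. For the operator norm, N e_i = 112e_{i+1} for i = 1, ..., 5 and N e_6 = 0, so the singular values of N are 112 (with multiplicity 5) and 0; hence ||N|| = 112. The spectral radius r(N) = max|lambda| = 0. Note ||N|| > r(N) — characteristic of non-normal nilpotent operators. Indeed N^6 = 0.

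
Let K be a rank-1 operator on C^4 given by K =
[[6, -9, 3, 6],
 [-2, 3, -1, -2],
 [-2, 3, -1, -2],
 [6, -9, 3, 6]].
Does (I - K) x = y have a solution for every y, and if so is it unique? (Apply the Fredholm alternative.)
(I - K) is invertible (det(I - K) = -13 ≠ 0), so for every y in C^4 the equation (I - K) x = y has a unique solution.

K has rank 1, so it is an outer product K = u v^T: every row of K is a multiple of one row vector. Reading off the entries, u = (-3, 1, 1, -3) and v = (-2, 3, -1, -2) (row i of K equals u_i·v^T). A rank-one matrix u v^T satisfies K u = u (v·u) and kills the (3)-dimensional subspace v^⊥, so its characteristic polynomial is lambda^3 (lambda - v·u) with v·u = tr K = 14. Hence the eigenvalues of I - K are 1 (multiplicity 3) and 1 - (14) = -13, so det(I - K) = -13. (Direct check: I - K =
[[-5, 9, -3, -6],
 [2, -2, 1, 2],
 [2, -3, 2, 2],
 [-6, 9, -3, -5]]
has determinant -13.) The finite-dimensional Fredholm alternative says: either (I - K) is invertible, or ker(I - K) ≠ {0} and then range(I - K) = ker((I - K)^*)^⊥, with dim ker(I - K) = dim ker((I - K)^*). Since det(I - K) ≠ 0, 1 is not an eigenvalue of K and ker(I - K) = {0}, so we are in the first case: for every y there is a unique x = (I - K)^(-1) y. Explicitly, by the Sherman–Morrison formula, (I - u v^T)^(-1) = I + u v^T/(1 - v·u), i.e. (I - K)^(-1) = I + K/(-13).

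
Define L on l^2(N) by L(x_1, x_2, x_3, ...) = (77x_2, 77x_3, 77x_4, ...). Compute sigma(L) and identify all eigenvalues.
sigma(L) = closed disk {z in C : |z| ≤ 77}; sigma_p(L) = open disk {z in C : |z| < 77}

Note L = 77·V where V is the unit left shift (V x)_k = x_{k+1}; so sigma(L) = 77·sigma(V) and ||L|| = 77||V||. ||L x||^2 = 5929sum_{k≥2} |x_k|^2 ≤ 5929||x||^2, with equality on {x : x_1 = 0}, so ||L|| = 77. For any lambda with |lambda| < 77, set r = lambda/77 (|r| < 1); the vector x = (1, r, r^2, ...) is in l^2 and satisfies L x = 77(r, r^2, ...) = lambda x, so lambda is an eigenvalue. On the boundary |lambda| = 77 the geometric series diverges, so no l^2 eigenvector exists, but these lambda lie in the approximate point spectrum. Hence sigma(L) is the closed disk of radius 77 and sigma_p(L) is the open disk.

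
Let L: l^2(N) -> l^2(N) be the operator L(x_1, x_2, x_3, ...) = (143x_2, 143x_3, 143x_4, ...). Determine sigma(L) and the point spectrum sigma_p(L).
sigma(L) = closed disk {z in C : |z| ≤ 143}; sigma_p(L) = open disk {z in C : |z| < 143}

Note L = 143·V where V is the unit left shift (V x)_k = x_{k+1}; so sigma(L) = 143·sigma(V) and ||L|| = 143||V||. ||L x||^2 = 20449sum_{k≥2} |x_k|^2 ≤ 20449||x||^2, with equality on {x : x_1 = 0}, so ||L|| = 143. For any lambda with |lambda| < 143, set r = lambda/143 (|r| < 1); the vector x = (1, r, r^2, ...) is in l^2 and satisfies L x = 143(r, r^2, ...) = lambda x, so lambda is an eigenvalue. On the boundary |lambda| = 143 the geometric series diverges, so no l^2 eigenvector exists, but these lambda lie in the approximate point spectrum. Hence sigma(L) is the closed disk of radius 143 and sigma_p(L) is the open disk.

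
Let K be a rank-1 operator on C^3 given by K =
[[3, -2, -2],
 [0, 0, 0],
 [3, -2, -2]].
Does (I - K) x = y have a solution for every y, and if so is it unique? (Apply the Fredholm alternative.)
(I - K) is singular (det(I - K) = 0, i.e. 1 ∈ sigma(K)). (I - K) x = y is solvable iff y ⊥ ker((I - K)^*) = span{(3, -2, -2)}, i.e. iff 3y_1 - 2y_2 - 2y_3 = 0. When solvable, the solutions are x = y + c·(1, 0, 1), c arbitrary (ker(I - K) = span{(1, 0, 1)}, dimension 1).

K has rank 1, so it is an outer product K = u v^T: every row of K is a multiple of one row vector. Reading off the entries, u = (1, 0, 1) and v = (3, -2, -2) (row i of K equals u_i·v^T). A rank-one matrix u v^T satisfies K u = u (v·u) and kills the (2)-dimensional subspace v^⊥, so its characteristic polynomial is lambda^2 (lambda - v·u) with v·u = tr K = 1. Hence the eigenvalues of I - K are 1 (multiplicity 2) and 1 - (1) = 0, so det(I - K) = 0. (Direct check: I - K =
[[-2, 2, 2],
 [0, 1, 0],
 [-3, 2, 3]]
has determinant 0.) So 1 is an eigenvalue of K and (I - K) is not invertible. The finite-dimensional Fredholm alternative says: either (I - K) is invertible, or ker(I - K) ≠ {0} and then range(I - K) = ker((I - K)^*)^⊥, with dim ker(I - K) = dim ker((I - K)^*). We are in the second case, so we need both kernels. Kernel of I - K: (I - K) u = u - u (v·u) = u - u = 0, so ker(I - K) = span{u} = span{(1, 0, 1)} (it is exactly 1-dimensional because rank(I - K) = 2). Kernel of the adjoint: K is real, so (I - K)^* = I - K^T = I - v u^T, and (I - v u^T) v = v - v (u·v) = 0; hence ker((I - K)^*) = span{v} = span{(3, -2, -2)}. Therefore (I - K) x = y is solvable iff <y, v> = 0, i.e. iff 3y_1 - 2y_2 - 2y_3 = 0. When this holds, K y = u (v·y) = 0, so (I - K) y = y and x = y is a particular solution; the full solution set is the line x = y + c·u = y + c·(1, 0, 1), c ∈ C.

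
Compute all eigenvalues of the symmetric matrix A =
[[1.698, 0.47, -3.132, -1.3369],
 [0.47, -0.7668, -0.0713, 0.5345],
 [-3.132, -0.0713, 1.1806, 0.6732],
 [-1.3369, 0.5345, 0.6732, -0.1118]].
sigma(A) ≈ {-2, -1, 0, 5}

A is real symmetric, so its spectrum consists of real eigenvalues. Expanding the characteristic polynomial of the displayed matrix gives
  det(λ I - A) = p(λ) = λ^4 + (-2)λ^3 + (-13)λ^2 + (-10)λ + (0).
Solving p(λ) = 0 yields eigenvalues ≈ -2, -1, 0, 5. (A is shown rounded to 4 decimals, so these recover the underlying integer eigenvalues to within that precision.)
Verification: the trace of A = 2 equals the sum of eigenvalues 2, and det(A) ≈ -0.0003 matches the eigenvalue product 0.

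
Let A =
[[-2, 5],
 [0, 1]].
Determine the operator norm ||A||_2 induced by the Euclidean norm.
||A||_2 = sqrt((30 + sqrt(884))/2) ≈ 5.465 (= sqrt(largest eigenvalue of A^T A))

||A||_2 = sigma_max(A) = sqrt(lambda_max(A^T A)). Form the symmetric matrix M = A^T A =
[[4, -10],
 [-10, 26]].
Its characteristic polynomial (trace, determinant of M give the coefficients) is
  p(λ) = det(λ I - M) = λ^2 - 30λ + 4.
For λ^2 - 30λ + 4 the discriminant is 884. It is nonnegative but not a perfect square, so the roots are real and irrational: λ = (30 ± sqrt(884))/2 ≈ 29.8661, 0.1339.
So the eigenvalues of A^T A are ≈ 0.1339, 29.8661 (all ≥ 0, as they must be for A^T A). The largest is λ_max = (30 + sqrt(884))/2 ≈ 29.8661, hence ||A||_2 = sqrt(λ_max) = sqrt((30 + sqrt(884))/2) ≈ 5.465.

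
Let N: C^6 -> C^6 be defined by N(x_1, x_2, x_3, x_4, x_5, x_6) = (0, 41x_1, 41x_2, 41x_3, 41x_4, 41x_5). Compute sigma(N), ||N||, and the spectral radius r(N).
sigma(N) = {0}; ||N|| = 41; r(N) = 0. (N is nilpotent with N^6 = 0.)

On C^6, N is a strictly lower-triangular matrix with 41 on the subdiagonal and zeros elsewhere, so its characteristic polynomial is lambda^6 and every eigenvalue is 0: sigma(N) = {0}. For the operator norm, N e_i = 41e_{i+1} for i = 1, ..., 5 and N e_6 = 0, so the singular values of N are 41 (with multiplicity 5) and 0; hence ||N|| = 41. The spectral radius r(N) = max|lambda| = 0. Note ||N|| > r(N) — characteristic of non-normal nilpotent operators. Indeed N^6 = 0.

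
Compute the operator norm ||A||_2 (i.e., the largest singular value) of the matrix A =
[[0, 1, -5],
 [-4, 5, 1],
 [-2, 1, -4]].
||A||_2 ≈ 7.0595 (= sqrt(largest eigenvalue of A^T A))

||A||_2 = sigma_max(A) = sqrt(lambda_max(A^T A)). Form the symmetric matrix M = A^T A =
[[20, -22, 4],
 [-22, 27, -4],
 [4, -4, 42]].
Its characteristic polynomial (trace, sum of principal 2x2 minors, determinant of M give the coefficients) is
  p(λ) = det(λ I - M) = λ^3 - 89λ^2 + 1998λ - 2304.
No integer candidate from the rational root theorem (±divisors of 2304) is a root, so the roots are irrational. The cubic discriminant is Δ = 450880164 > 0, so there are three distinct real roots. p(1) = -394 and p(2) = 1344 have opposite signs, so a root lies in (1, 2); Newton's method refines it to λ ≈ 1.2184. p(37) = 434 and p(38) = -24 have opposite signs, so a root lies in (37, 38); Newton's method refines it to λ ≈ 37.9449. p(49) = -442 and p(50) = 96 have opposite signs, so a root lies in (49, 50); Newton's method refines it to λ ≈ 49.8368. Check (Vieta): the three roots sum to 89, matching tr M = 89.
So the eigenvalues of A^T A are ≈ 1.2184, 37.9449, 49.8368 (all ≥ 0, as they must be for A^T A). The largest is λ_max ≈ 49.8368, hence ||A||_2 = sqrt(λ_max) ≈ 7.0595.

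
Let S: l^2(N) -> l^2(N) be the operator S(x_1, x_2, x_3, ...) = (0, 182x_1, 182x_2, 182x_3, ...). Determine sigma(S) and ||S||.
sigma(S) = closed disk {z in C : |z| ≤ 182}; ||S|| = 182

Note S = 182·U where U is the unit right shift (U x)_k = x_{k-1} (with x_0 := 0); so ||S|| = 182||U|| and sigma(S) = 182·sigma(U). ||S x||^2 = sum_{k≥1} |182x_k|^2 = 33124||x||^2, so ||S|| = 182 and sigma(S) ⊂ {|z| ≤ 182}. For any |lambda| < 182, the equation (S - lambda I) x = 0 forces x_1 = 0, then 182x_k = lambda x_{k+1} ⇒ x = 0, so S has no eigenvalues. But (S - lambda I) is not surjective for |lambda| < 182: solving (S - lambda I) x = e_1 would require x_n proportional to (lambda/182)^(-n), which is not in l^2. So every |lambda| < 182 lies in the residual spectrum. The boundary |lambda| = 182 is in the approximate point spectrum (the spectrum is closed). Hence sigma(S) is the closed disk of radius 182.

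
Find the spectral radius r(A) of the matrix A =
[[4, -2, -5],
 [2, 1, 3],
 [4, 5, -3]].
r(A) ≈ 5.4228

The eigenvalues of A are the roots of its characteristic polynomial. With M = A (coefficients from the trace, the sum of principal 2x2 minors, and det A):
  p(λ) = det(λ I - M) = λ^3 - 2λ^2 - 2λ + 138.
No integer candidate from the rational root theorem (±divisors of 138) is a root, so the roots are irrational. The cubic discriminant is Δ = -499788 < 0, so there is one real root and a complex-conjugate pair. p(-5) = -27 and p(-4) = 50 have opposite signs, so a root lies in (-5, -4); Newton's method refines it to λ ≈ -4.6927. Dividing out (λ - (-4.6927)) leaves approximately λ^2 - 6.6927λ + 29.4072. For λ^2 - 6.6927λ + 29.4072 the discriminant is -72.8361. It is negative, so the remaining roots are the complex-conjugate pair λ ≈ 3.3464 ± 4.2672i. Their product equals the constant term, so |λ|^2 ≈ 29.4072 and |λ| ≈ 5.4228.
Thus the eigenvalues (to 4 decimals) are -4.6927 (modulus 4.6927); 3.3464 ± 4.2672i (modulus 5.4228). The spectral radius is the largest modulus: r(A) ≈ 5.4228. (Cross-check: r(A) ≤ ||A||_2 ≈ 8.2956; equality holds whenever A is normal, though it can also hold for some non-normal A.)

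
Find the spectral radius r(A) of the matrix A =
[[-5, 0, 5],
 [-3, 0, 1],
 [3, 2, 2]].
r(A) ≈ 7.1607

The eigenvalues of A are the roots of its characteristic polynomial. With M = A (coefficients from the trace, the sum of principal 2x2 minors, and det A):
  p(λ) = det(λ I - M) = λ^3 + 3λ^2 - 27λ + 20.
No integer candidate from the rational root theorem (±divisors of 20) is a root, so the roots are irrational. The cubic discriminant is Δ = 43173 > 0, so there are three distinct real roots. p(-8) = -84 and p(-7) = 13 have opposite signs, so a root lies in (-8, -7); Newton's method refines it to λ ≈ -7.1607. p(0) = 20 and p(1) = -3 have opposite signs, so a root lies in (0, 1); Newton's method refines it to λ ≈ 0.8415. p(3) = -7 and p(4) = 24 have opposite signs, so a root lies in (3, 4); Newton's method refines it to λ ≈ 3.3192. Check (Vieta): the three roots sum to -3, matching tr M = -3.
Thus the eigenvalues (to 4 decimals) are -7.1607 (modulus 7.1607); 0.8415 (modulus 0.8415); 3.3192 (modulus 3.3192). The spectral radius is the largest modulus: r(A) ≈ 7.1607. (Cross-check: r(A) ≤ ||A||_2 ≈ 7.7167; equality holds whenever A is normal, though it can also hold for some non-normal A.)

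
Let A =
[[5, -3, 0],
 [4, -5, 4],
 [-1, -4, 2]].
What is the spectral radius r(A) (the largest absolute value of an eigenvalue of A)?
r(A) ≈ 4.5406

The eigenvalues of A are the roots of its characteristic polynomial. With M = A (coefficients from the trace, the sum of principal 2x2 minors, and det A):
  p(λ) = det(λ I - M) = λ^3 - 2λ^2 + 3λ - 66.
No integer candidate from the rational root theorem (±divisors of 66) is a root, so the roots are irrational. The cubic discriminant is Δ = -112668 < 0, so there is one real root and a complex-conjugate pair. p(4) = -22 and p(5) = 24 have opposite signs, so a root lies in (4, 5); Newton's method refines it to λ ≈ 4.5406. Dividing out (λ - (4.5406)) leaves approximately λ^2 + 2.5406λ + 14.5356. For λ^2 + 2.5406λ + 14.5356 the discriminant is -51.688. It is negative, so the remaining roots are the complex-conjugate pair λ ≈ -1.2703 ± 3.5947i. Their product equals the constant term, so |λ|^2 ≈ 14.5356 and |λ| ≈ 3.8126.
Thus the eigenvalues (to 4 decimals) are 4.5406 (modulus 4.5406); -1.2703 ± 3.5947i (modulus 3.8126). The spectral radius is the largest modulus: r(A) ≈ 4.5406. (Cross-check: r(A) ≤ ||A||_2 ≈ 9.5093; equality holds whenever A is normal, though it can also hold for some non-normal A.)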